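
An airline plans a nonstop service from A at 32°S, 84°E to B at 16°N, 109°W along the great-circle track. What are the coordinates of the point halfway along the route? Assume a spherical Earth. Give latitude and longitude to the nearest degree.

≈ 47°S, 164°W

Write both endpoints as unit vectors p₁, p₂ with components (cos φ cos λ, cos φ sin λ, sin φ).
The central angle between the endpoints is δ = arccos(p₁·p₂) ≈ 2.795 rad (160.1°).
Interpolate at f = 1/2 with slerp weights a = sin((1−f)δ)/sin δ ≈ 2.896, b = sin(fδ)/sin δ ≈ 2.896.
p = a·p₁ + b·p₂ ≈ (-0.650, -0.190, -0.736); φ = arcsin(p_z) ≈ -47.42°, λ = atan2(p_y, p_x) ≈ -163.72°.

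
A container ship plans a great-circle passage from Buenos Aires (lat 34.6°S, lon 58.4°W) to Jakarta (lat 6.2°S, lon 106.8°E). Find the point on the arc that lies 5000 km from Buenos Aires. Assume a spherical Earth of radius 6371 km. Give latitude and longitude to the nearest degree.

≈ lat 70°S, lon 7°W

Convert each endpoint to a unit vector on the sphere (x = cos φ cos λ, y = cos φ sin λ, z = sin φ).
The central angle between the endpoints is δ = arccos(p₁·p₂) ≈ 2.389 rad (136.9°). The total great-circle distance is δ·R ≈ 2.389 × 6371 ≈ 15220 km, so the target fraction is f = 5000/15220 ≈ 0.329.
Interpolate at f ≈ 0.329 with slerp weights a = sin((1−f)δ)/sin δ ≈ 1.462, b = sin(fδ)/sin δ ≈ 1.034.
p = a·p₁ + b·p₂ ≈ (0.334, -0.041, -0.942); φ = arcsin(p_z) ≈ -70.36°, λ = atan2(p_y, p_x) ≈ -7.03°.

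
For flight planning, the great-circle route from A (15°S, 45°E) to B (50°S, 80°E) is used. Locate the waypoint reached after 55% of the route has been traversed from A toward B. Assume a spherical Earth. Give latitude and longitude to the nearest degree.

From cos δ = sin φ₁ sin φ₂ + cos φ₁ cos φ₂ cos Δλ, the central angle is δ ≈ 0.786 rad (45.0°).
Interpolate at f = 0.55 with slerp weights a = sin((1−f)δ)/sin δ ≈ 0.490, b = sin(fδ)/sin δ ≈ 0.592.
p = a·p₁ + b·p₂ ≈ (0.400, 0.709, -0.580); φ = arcsin(p_z) ≈ -35.47°, λ = atan2(p_y, p_x) ≈ 60.55°.

≈ (35°S, 61°E)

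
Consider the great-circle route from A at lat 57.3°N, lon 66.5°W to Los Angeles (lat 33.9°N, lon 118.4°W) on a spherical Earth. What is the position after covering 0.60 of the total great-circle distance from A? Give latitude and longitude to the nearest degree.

Write both endpoints as unit vectors p₁, p₂ with components (cos φ cos λ, cos φ sin λ, sin φ).
The central angle between the endpoints is δ = arccos(p₁·p₂) ≈ 0.729 rad (41.8°).
Interpolate at f = 0.60 with slerp weights a = sin((1−f)δ)/sin δ ≈ 0.432, b = sin(fδ)/sin δ ≈ 0.636.
p = a·p₁ + b·p₂ ≈ (-0.158, -0.678, 0.718); φ = arcsin(p_z) ≈ 45.87°, λ = atan2(p_y, p_x) ≈ -103.12°.

≈ lat 46°N, lon 103°W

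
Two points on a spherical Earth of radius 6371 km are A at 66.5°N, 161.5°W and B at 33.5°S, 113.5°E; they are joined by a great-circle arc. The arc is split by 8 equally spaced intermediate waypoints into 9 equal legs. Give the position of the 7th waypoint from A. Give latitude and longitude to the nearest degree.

≈ 9°S, 125°E

Write both endpoints as unit vectors p₁, p₂ with components (cos φ cos λ, cos φ sin λ, sin φ).
The central angle between the endpoints is δ = arccos(p₁·p₂) ≈ 2.068 rad (118.5°).
Interpolate at f = 7/9 with slerp weights a = sin((1−f)δ)/sin δ ≈ 0.505, b = sin(fδ)/sin δ ≈ 1.137.
p = a·p₁ + b·p₂ ≈ (-0.569, 0.806, -0.165); φ = arcsin(p_z) ≈ -9.48°, λ = atan2(p_y, p_x) ≈ 125.23°.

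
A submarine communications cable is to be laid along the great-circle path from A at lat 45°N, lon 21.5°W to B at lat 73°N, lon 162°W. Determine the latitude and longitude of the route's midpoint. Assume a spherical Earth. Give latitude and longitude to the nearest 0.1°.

Write both endpoints as unit vectors p₁, p₂ with components (cos φ cos λ, cos φ sin λ, sin φ).
The central angle between the endpoints is δ = arccos(p₁·p₂) ≈ 1.028 rad (58.9°).
Interpolate at f = 1/2 with slerp weights a = sin((1−f)δ)/sin δ ≈ 0.574, b = sin(fδ)/sin δ ≈ 0.574.
p = a·p₁ + b·p₂ ≈ (0.218, -0.201, 0.955); φ = arcsin(p_z) ≈ 72.76°, λ = atan2(p_y, p_x) ≈ -42.62°.

≈ lat 72.8°N, lon 42.6°W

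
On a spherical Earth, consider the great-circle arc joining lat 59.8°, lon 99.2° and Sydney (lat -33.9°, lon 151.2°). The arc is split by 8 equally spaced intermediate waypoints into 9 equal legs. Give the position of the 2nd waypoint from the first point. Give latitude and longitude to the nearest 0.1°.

≈ lat 40.6°, lon 119.3°

Convert each endpoint to a unit vector on the sphere (x = cos φ cos λ, y = cos φ sin λ, z = sin φ).
The central angle between the endpoints is δ = arccos(p₁·p₂) ≈ 1.798 rad (103.0°).
Interpolate at f = 2/9 with slerp weights a = sin((1−f)δ)/sin δ ≈ 1.011, b = sin(fδ)/sin δ ≈ 0.399.
p = a·p₁ + b·p₂ ≈ (-0.372, 0.662, 0.651); φ = arcsin(p_z) ≈ 40.63°, λ = atan2(p_y, p_x) ≈ 119.32°.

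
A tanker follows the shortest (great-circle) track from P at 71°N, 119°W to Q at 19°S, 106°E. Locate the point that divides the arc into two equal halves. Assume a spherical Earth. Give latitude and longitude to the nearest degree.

Convert each endpoint to a unit vector on the sphere (x = cos φ cos λ, y = cos φ sin λ, z = sin φ).
The central angle between the endpoints is δ = arccos(p₁·p₂) ≈ 2.124 rad (121.7°).
Interpolate at f = 1/2 with slerp weights a = sin((1−f)δ)/sin δ ≈ 1.027, b = sin(fδ)/sin δ ≈ 1.027.
p = a·p₁ + b·p₂ ≈ (-0.430, 0.641, 0.636); φ = arcsin(p_z) ≈ 39.52°, λ = atan2(p_y, p_x) ≈ 123.84°.

≈ 40°N, 124°E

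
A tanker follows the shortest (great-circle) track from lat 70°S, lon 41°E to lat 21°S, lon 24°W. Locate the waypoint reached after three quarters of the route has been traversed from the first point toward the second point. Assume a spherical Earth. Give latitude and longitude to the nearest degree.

≈ lat 35°S, lon 17°W

From cos δ = sin φ₁ sin φ₂ + cos φ₁ cos φ₂ cos Δλ, the central angle is δ ≈ 1.080 rad (61.9°).
Interpolate at f = 3/4 with slerp weights a = sin((1−f)δ)/sin δ ≈ 0.302, b = sin(fδ)/sin δ ≈ 0.821.
p = a·p₁ + b·p₂ ≈ (0.778, -0.244, -0.578); φ = arcsin(p_z) ≈ -35.34°, λ = atan2(p_y, p_x) ≈ -17.40°.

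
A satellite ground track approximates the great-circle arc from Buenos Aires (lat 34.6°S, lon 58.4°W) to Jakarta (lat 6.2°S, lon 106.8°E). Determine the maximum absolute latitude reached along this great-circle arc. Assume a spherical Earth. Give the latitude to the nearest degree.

≈ 72°S

The great circle lies in the plane with unit normal n̂ = (p₁ × p₂)/|p₁ × p₂|.
Here n̂_z ≈ +0.306; the vertex latitude is φ_max = arccos|n̂_z| ≈ 72.2°.
Check via Clairaut: cos φ_max = |cos φ₁| · sin C = cos(34.6°)·sin(158.2°) ≈ 0.306, again giving ≈ 72.2°.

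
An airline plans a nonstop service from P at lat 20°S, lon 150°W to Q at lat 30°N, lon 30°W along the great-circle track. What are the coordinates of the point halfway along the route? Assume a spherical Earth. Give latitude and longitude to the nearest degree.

≈ lat 10°N, lon 94°W

The haversine formula gives a central angle δ ≈ 2.187 rad (125.3°) between the endpoints.
Interpolate at f = 1/2 with slerp weights a = sin((1−f)δ)/sin δ ≈ 1.088, b = sin(fδ)/sin δ ≈ 1.088.
p = a·p₁ + b·p₂ ≈ (-0.069, -0.983, 0.172); φ = arcsin(p_z) ≈ 9.90°, λ = atan2(p_y, p_x) ≈ -94.04°.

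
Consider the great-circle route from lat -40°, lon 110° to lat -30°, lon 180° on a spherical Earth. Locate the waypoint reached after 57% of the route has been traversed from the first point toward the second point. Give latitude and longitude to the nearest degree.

≈ lat -40°, lon 153°

Convert each endpoint to a unit vector on the sphere (x = cos φ cos λ, y = cos φ sin λ, z = sin φ).
The central angle between the endpoints is δ = arccos(p₁·p₂) ≈ 0.990 rad (56.7°).
Interpolate at f = 0.57 with slerp weights a = sin((1−f)δ)/sin δ ≈ 0.494, b = sin(fδ)/sin δ ≈ 0.640.
p = a·p₁ + b·p₂ ≈ (-0.684, 0.356, -0.637); φ = arcsin(p_z) ≈ -39.60°, λ = atan2(p_y, p_x) ≈ 152.51°.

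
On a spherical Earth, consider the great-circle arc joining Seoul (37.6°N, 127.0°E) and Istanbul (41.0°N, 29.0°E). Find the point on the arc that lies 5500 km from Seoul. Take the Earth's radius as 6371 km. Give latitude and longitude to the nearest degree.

Convert each endpoint to a unit vector on the sphere (x = cos φ cos λ, y = cos φ sin λ, z = sin φ).
The central angle between the endpoints is δ = arccos(p₁·p₂) ≈ 1.248 rad (71.5°). The total great-circle distance is δ·R ≈ 1.248 × 6371 ≈ 7952 km, so the target fraction is f = 5500/7952 ≈ 0.692.
Interpolate at f ≈ 0.692 with slerp weights a = sin((1−f)δ)/sin δ ≈ 0.396, b = sin(fδ)/sin δ ≈ 0.801.
p = a·p₁ + b·p₂ ≈ (0.340, 0.544, 0.767); φ = arcsin(p_z) ≈ 50.11°, λ = atan2(p_y, p_x) ≈ 57.96°.

≈ 50°N, 58°E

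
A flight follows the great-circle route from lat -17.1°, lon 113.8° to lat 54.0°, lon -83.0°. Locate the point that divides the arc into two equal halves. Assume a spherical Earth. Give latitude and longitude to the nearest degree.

≈ lat 50°, lon 137°

Convert each endpoint to a unit vector on the sphere (x = cos φ cos λ, y = cos φ sin λ, z = sin φ).
The central angle between the endpoints is δ = arccos(p₁·p₂) ≈ 2.459 rad (140.9°).
Interpolate at f = 1/2 with slerp weights a = sin((1−f)δ)/sin δ ≈ 1.493, b = sin(fδ)/sin δ ≈ 1.493.
p = a·p₁ + b·p₂ ≈ (-0.469, 0.435, 0.769); φ = arcsin(p_z) ≈ 50.25°, λ = atan2(p_y, p_x) ≈ 137.17°.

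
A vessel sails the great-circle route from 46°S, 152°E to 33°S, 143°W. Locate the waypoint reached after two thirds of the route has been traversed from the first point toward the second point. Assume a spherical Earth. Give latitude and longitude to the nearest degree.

Write both endpoints as unit vectors p₁, p₂ with components (cos φ cos λ, cos φ sin λ, sin φ).
The central angle between the endpoints is δ = arccos(p₁·p₂) ≈ 0.879 rad (50.4°).
Interpolate at f = 2/3 with slerp weights a = sin((1−f)δ)/sin δ ≈ 0.375, b = sin(fδ)/sin δ ≈ 0.718.
p = a·p₁ + b·p₂ ≈ (-0.711, -0.240, -0.661); φ = arcsin(p_z) ≈ -41.37°, λ = atan2(p_y, p_x) ≈ -161.34°.

≈ 41°S, 161°W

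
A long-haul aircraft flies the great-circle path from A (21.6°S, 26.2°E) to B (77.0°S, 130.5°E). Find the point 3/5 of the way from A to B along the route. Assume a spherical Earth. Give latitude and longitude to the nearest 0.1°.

≈ (62.7°S, 46.2°E)

Write both endpoints as unit vectors p₁, p₂ with components (cos φ cos λ, cos φ sin λ, sin φ).
The central angle between the endpoints is δ = arccos(p₁·p₂) ≈ 1.259 rad (72.1°).
Interpolate at f = 3/5 with slerp weights a = sin((1−f)δ)/sin δ ≈ 0.507, b = sin(fδ)/sin δ ≈ 0.720.
p = a·p₁ + b·p₂ ≈ (0.318, 0.331, -0.888); φ = arcsin(p_z) ≈ -62.68°, λ = atan2(p_y, p_x) ≈ 46.20°.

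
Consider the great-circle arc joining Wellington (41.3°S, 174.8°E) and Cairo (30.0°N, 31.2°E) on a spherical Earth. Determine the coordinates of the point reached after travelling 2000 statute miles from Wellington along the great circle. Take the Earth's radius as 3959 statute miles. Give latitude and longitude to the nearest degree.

≈ 40°S, 137°E

The haversine formula gives a central angle δ ≈ 2.594 rad (148.6°) between the endpoints. The total great-circle distance is δ·R ≈ 2.594 × 3959 ≈ 10269 mi, so the target fraction is f = 2000/10269 ≈ 0.195.
Interpolate at f ≈ 0.195 with slerp weights a = sin((1−f)δ)/sin δ ≈ 1.668, b = sin(fδ)/sin δ ≈ 0.929.
p = a·p₁ + b·p₂ ≈ (-0.560, 0.530, -0.637); φ = arcsin(p_z) ≈ -39.53°, λ = atan2(p_y, p_x) ≈ 136.54°.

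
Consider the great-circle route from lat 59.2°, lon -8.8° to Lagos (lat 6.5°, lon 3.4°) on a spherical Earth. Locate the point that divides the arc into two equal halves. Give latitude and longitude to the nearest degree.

≈ lat 33°, lon -1°

Write both endpoints as unit vectors p₁, p₂ with components (cos φ cos λ, cos φ sin λ, sin φ).
The central angle between the endpoints is δ = arccos(p₁·p₂) ≈ 0.934 rad (53.5°).
Interpolate at f = 1/2 with slerp weights a = sin((1−f)δ)/sin δ ≈ 0.560, b = sin(fδ)/sin δ ≈ 0.560.
p = a·p₁ + b·p₂ ≈ (0.839, -0.011, 0.544); φ = arcsin(p_z) ≈ 32.98°, λ = atan2(p_y, p_x) ≈ -0.74°.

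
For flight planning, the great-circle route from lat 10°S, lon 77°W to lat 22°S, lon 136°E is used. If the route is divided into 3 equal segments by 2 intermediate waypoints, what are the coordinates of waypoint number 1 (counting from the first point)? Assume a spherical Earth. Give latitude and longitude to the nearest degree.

Convert each endpoint to a unit vector on the sphere (x = cos φ cos λ, y = cos φ sin λ, z = sin φ).
The central angle between the endpoints is δ = arccos(p₁·p₂) ≈ 2.347 rad (134.5°).
Interpolate at f = 1/3 with slerp weights a = sin((1−f)δ)/sin δ ≈ 1.402, b = sin(fδ)/sin δ ≈ 0.988.
p = a·p₁ + b·p₂ ≈ (-0.349, -0.709, -0.614); φ = arcsin(p_z) ≈ -37.85°, λ = atan2(p_y, p_x) ≈ -116.19°.

≈ lat 38°S, lon 116°W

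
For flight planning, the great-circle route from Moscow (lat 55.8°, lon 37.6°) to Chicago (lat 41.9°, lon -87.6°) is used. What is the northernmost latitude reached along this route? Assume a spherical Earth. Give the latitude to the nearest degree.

The great circle lies in the plane with unit normal n̂ = (p₁ × p₂)/|p₁ × p₂|.
Here n̂_z ≈ -0.360; the vertex latitude is φ_max = arccos|n̂_z| ≈ 68.9°.

≈ 69°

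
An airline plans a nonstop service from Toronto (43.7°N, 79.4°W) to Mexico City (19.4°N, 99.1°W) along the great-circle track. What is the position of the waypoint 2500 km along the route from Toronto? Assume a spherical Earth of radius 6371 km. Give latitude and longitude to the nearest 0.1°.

≈ (25.3°N, 95.3°W)

The haversine formula gives a central angle δ ≈ 0.513 rad (29.4°) between the endpoints. The total great-circle distance is δ·R ≈ 0.513 × 6371 ≈ 3266 km, so the target fraction is f = 2500/3266 ≈ 0.766.
Interpolate at f ≈ 0.766 with slerp weights a = sin((1−f)δ)/sin δ ≈ 0.244, b = sin(fδ)/sin δ ≈ 0.780.
p = a·p₁ + b·p₂ ≈ (-0.084, -0.900, 0.428); φ = arcsin(p_z) ≈ 25.33°, λ = atan2(p_y, p_x) ≈ -95.32°.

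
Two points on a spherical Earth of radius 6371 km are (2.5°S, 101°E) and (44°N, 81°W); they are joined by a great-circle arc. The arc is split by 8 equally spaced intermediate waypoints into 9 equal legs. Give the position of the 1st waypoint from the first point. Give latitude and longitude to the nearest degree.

≈ (13°N, 102°E)

Write both endpoints as unit vectors p₁, p₂ with components (cos φ cos λ, cos φ sin λ, sin φ).
The central angle between the endpoints is δ = arccos(p₁·p₂) ≈ 2.417 rad (138.5°).
Interpolate at f = 1/9 with slerp weights a = sin((1−f)δ)/sin δ ≈ 1.264, b = sin(fδ)/sin δ ≈ 0.400.
p = a·p₁ + b·p₂ ≈ (-0.196, 0.955, 0.223); φ = arcsin(p_z) ≈ 12.87°, λ = atan2(p_y, p_x) ≈ 101.59°.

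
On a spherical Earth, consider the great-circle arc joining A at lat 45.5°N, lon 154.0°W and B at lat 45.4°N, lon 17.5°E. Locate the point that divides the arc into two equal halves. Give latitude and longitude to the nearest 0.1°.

≈ lat 85.8°N, lon 67.6°W

Write both endpoints as unit vectors p₁, p₂ with components (cos φ cos λ, cos φ sin λ, sin φ).
The central angle between the endpoints is δ = arccos(p₁·p₂) ≈ 1.550 rad (88.8°).
Interpolate at f = 1/2 with slerp weights a = sin((1−f)δ)/sin δ ≈ 0.700, b = sin(fδ)/sin δ ≈ 0.700.
p = a·p₁ + b·p₂ ≈ (0.028, -0.067, 0.997); φ = arcsin(p_z) ≈ 85.83°, λ = atan2(p_y, p_x) ≈ -67.57°.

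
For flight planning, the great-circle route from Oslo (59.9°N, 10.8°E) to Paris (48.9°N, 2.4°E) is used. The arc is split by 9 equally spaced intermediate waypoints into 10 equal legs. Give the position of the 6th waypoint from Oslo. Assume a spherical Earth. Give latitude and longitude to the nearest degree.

Write both endpoints as unit vectors p₁, p₂ with components (cos φ cos λ, cos φ sin λ, sin φ).
The central angle between the endpoints is δ = arccos(p₁·p₂) ≈ 0.210 rad (12.0°).
Interpolate at f = 6/10 with slerp weights a = sin((1−f)δ)/sin δ ≈ 0.402, b = sin(fδ)/sin δ ≈ 0.603.
p = a·p₁ + b·p₂ ≈ (0.594, 0.054, 0.802); φ = arcsin(p_z) ≈ 53.37°, λ = atan2(p_y, p_x) ≈ 5.23°.

≈ (53°N, 5°E)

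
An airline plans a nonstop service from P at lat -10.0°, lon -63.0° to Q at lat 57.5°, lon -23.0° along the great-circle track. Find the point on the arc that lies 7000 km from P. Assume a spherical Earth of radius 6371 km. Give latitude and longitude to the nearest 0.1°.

Write both endpoints as unit vectors p₁, p₂ with components (cos φ cos λ, cos φ sin λ, sin φ).
The central angle between the endpoints is δ = arccos(p₁·p₂) ≈ 1.309 rad (75.0°). The total great-circle distance is δ·R ≈ 1.309 × 6371 ≈ 8339 km, so the target fraction is f = 7000/8339 ≈ 0.839.
Interpolate at f ≈ 0.839 with slerp weights a = sin((1−f)δ)/sin δ ≈ 0.216, b = sin(fδ)/sin δ ≈ 0.922.
p = a·p₁ + b·p₂ ≈ (0.553, -0.383, 0.740); φ = arcsin(p_z) ≈ 47.74°, λ = atan2(p_y, p_x) ≈ -34.73°.

≈ lat 47.7°, lon -34.7°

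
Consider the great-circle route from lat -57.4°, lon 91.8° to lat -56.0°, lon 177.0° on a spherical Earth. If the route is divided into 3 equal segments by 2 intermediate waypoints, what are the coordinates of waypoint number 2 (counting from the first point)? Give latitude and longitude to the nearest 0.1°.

≈ lat -63.0°, lon 151.5°

Convert each endpoint to a unit vector on the sphere (x = cos φ cos λ, y = cos φ sin λ, z = sin φ).
The central angle between the endpoints is δ = arccos(p₁·p₂) ≈ 0.762 rad (43.6°).
Interpolate at f = 2/3 with slerp weights a = sin((1−f)δ)/sin δ ≈ 0.364, b = sin(fδ)/sin δ ≈ 0.705.
p = a·p₁ + b·p₂ ≈ (-0.400, 0.217, -0.891); φ = arcsin(p_z) ≈ -62.96°, λ = atan2(p_y, p_x) ≈ 151.54°.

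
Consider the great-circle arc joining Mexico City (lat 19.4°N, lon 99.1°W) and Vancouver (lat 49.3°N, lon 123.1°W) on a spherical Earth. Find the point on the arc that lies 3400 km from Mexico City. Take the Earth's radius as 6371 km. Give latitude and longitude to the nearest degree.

The haversine formula gives a central angle δ ≈ 0.620 rad (35.5°) between the endpoints. The total great-circle distance is δ·R ≈ 0.620 × 6371 ≈ 3952 km, so the target fraction is f = 3400/3952 ≈ 0.860.
Interpolate at f ≈ 0.860 with slerp weights a = sin((1−f)δ)/sin δ ≈ 0.149, b = sin(fδ)/sin δ ≈ 0.875.
p = a·p₁ + b·p₂ ≈ (-0.334, -0.617, 0.713); φ = arcsin(p_z) ≈ 45.47°, λ = atan2(p_y, p_x) ≈ -118.43°.

≈ lat 45°N, lon 118°W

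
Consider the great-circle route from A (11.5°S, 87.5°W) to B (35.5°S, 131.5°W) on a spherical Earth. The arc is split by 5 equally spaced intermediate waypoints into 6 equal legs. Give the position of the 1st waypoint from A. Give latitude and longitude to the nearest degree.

≈ (16°S, 94°W)

Write both endpoints as unit vectors p₁, p₂ with components (cos φ cos λ, cos φ sin λ, sin φ).
The central angle between the endpoints is δ = arccos(p₁·p₂) ≈ 0.810 rad (46.4°).
Interpolate at f = 1/6 with slerp weights a = sin((1−f)δ)/sin δ ≈ 0.863, b = sin(fδ)/sin δ ≈ 0.186.
p = a·p₁ + b·p₂ ≈ (-0.063, -0.958, -0.280); φ = arcsin(p_z) ≈ -16.25°, λ = atan2(p_y, p_x) ≈ -93.78°.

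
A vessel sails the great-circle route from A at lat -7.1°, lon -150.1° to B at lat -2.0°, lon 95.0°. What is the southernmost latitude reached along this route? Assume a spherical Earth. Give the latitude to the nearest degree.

≈ -9°

The great circle lies in the plane with unit normal n̂ = (p₁ × p₂)/|p₁ × p₂|.
Here n̂_z ≈ -0.988; the vertex latitude is φ_max = arccos|n̂_z| ≈ 8.9°.
Check via Clairaut: cos φ_max = |cos φ₁| · sin C = cos(7.1°)·sin(95.5°) ≈ 0.988, again giving ≈ 8.9°.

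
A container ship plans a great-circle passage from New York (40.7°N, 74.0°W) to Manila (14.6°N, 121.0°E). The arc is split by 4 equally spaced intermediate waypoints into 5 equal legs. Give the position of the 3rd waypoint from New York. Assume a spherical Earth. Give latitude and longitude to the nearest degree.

Write both endpoints as unit vectors p₁, p₂ with components (cos φ cos λ, cos φ sin λ, sin φ).
The central angle between the endpoints is δ = arccos(p₁·p₂) ≈ 2.146 rad (123.0°).
Interpolate at f = 3/5 with slerp weights a = sin((1−f)δ)/sin δ ≈ 0.902, b = sin(fδ)/sin δ ≈ 1.145.
p = a·p₁ + b·p₂ ≈ (-0.382, 0.292, 0.877); φ = arcsin(p_z) ≈ 61.27°, λ = atan2(p_y, p_x) ≈ 142.61°.

≈ (61°N, 143°E)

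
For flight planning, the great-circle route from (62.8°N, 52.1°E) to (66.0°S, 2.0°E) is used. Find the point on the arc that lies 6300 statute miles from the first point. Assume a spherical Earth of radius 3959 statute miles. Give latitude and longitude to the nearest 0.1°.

Write both endpoints as unit vectors p₁, p₂ with components (cos φ cos λ, cos φ sin λ, sin φ).
The central angle between the endpoints is δ = arccos(p₁·p₂) ≈ 2.337 rad (133.9°). The total great-circle distance is δ·R ≈ 2.337 × 3959 ≈ 9251 mi, so the target fraction is f = 6300/9251 ≈ 0.681.
Interpolate at f ≈ 0.681 with slerp weights a = sin((1−f)δ)/sin δ ≈ 0.941, b = sin(fδ)/sin δ ≈ 1.387.
p = a·p₁ + b·p₂ ≈ (0.828, 0.359, -0.430); φ = arcsin(p_z) ≈ -25.48°, λ = atan2(p_y, p_x) ≈ 23.45°.

≈ (25.5°S, 23.4°E)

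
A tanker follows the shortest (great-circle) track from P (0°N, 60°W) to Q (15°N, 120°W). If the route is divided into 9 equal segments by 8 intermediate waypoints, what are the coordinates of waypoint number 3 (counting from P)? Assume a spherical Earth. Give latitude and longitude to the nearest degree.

≈ (6°N, 80°W)

Write both endpoints as unit vectors p₁, p₂ with components (cos φ cos λ, cos φ sin λ, sin φ).
The central angle between the endpoints is δ = arccos(p₁·p₂) ≈ 1.067 rad (61.1°).
Interpolate at f = 3/9 with slerp weights a = sin((1−f)δ)/sin δ ≈ 0.745, b = sin(fδ)/sin δ ≈ 0.398.
p = a·p₁ + b·p₂ ≈ (0.181, -0.978, 0.103); φ = arcsin(p_z) ≈ 5.91°, λ = atan2(p_y, p_x) ≈ -79.53°.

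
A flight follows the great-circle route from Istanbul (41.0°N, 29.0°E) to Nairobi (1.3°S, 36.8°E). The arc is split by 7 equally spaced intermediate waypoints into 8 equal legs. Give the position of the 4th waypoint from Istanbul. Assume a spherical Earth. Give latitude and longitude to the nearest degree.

≈ (20°N, 33°E)

The haversine formula gives a central angle δ ≈ 0.749 rad (42.9°) between the endpoints.
Interpolate at f = 4/8 with slerp weights a = sin((1−f)δ)/sin δ ≈ 0.537, b = sin(fδ)/sin δ ≈ 0.537.
p = a·p₁ + b·p₂ ≈ (0.785, 0.518, 0.340); φ = arcsin(p_z) ≈ 19.89°, λ = atan2(p_y, p_x) ≈ 33.45°.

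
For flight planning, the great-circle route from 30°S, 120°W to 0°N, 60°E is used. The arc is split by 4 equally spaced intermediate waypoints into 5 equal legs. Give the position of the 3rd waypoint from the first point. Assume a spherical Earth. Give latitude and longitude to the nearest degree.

Convert each endpoint to a unit vector on the sphere (x = cos φ cos λ, y = cos φ sin λ, z = sin φ).
The central angle between the endpoints is δ = arccos(p₁·p₂) ≈ 2.618 rad (150.0°).
Interpolate at f = 3/5 with slerp weights a = sin((1−f)δ)/sin δ ≈ 1.732, b = sin(fδ)/sin δ ≈ 2.000.
p = a·p₁ + b·p₂ ≈ (0.250, 0.433, -0.866); φ = arcsin(p_z) ≈ -60.00°, λ = atan2(p_y, p_x) ≈ 60.00°.

≈ 60°S, 60°E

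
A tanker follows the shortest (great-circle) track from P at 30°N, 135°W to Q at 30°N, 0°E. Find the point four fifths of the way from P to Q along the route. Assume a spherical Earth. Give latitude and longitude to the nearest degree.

≈ 45°N, 19°W

From cos δ = sin φ₁ sin φ₂ + cos φ₁ cos φ₂ cos Δλ, the central angle is δ ≈ 1.855 rad (106.3°).
Interpolate at f = 4/5 with slerp weights a = sin((1−f)δ)/sin δ ≈ 0.378, b = sin(fδ)/sin δ ≈ 1.038.
p = a·p₁ + b·p₂ ≈ (0.668, -0.231, 0.708); φ = arcsin(p_z) ≈ 45.05°, λ = atan2(p_y, p_x) ≈ -19.11°.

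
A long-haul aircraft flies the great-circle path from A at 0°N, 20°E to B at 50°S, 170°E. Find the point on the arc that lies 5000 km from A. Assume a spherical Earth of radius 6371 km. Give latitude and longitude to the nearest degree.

≈ 41°S, 41°E

From cos δ = sin φ₁ sin φ₂ + cos φ₁ cos φ₂ cos Δλ, the central angle is δ ≈ 2.161 rad (123.8°). The total great-circle distance is δ·R ≈ 2.161 × 6371 ≈ 13769 km, so the target fraction is f = 5000/13769 ≈ 0.363.
Interpolate at f ≈ 0.363 with slerp weights a = sin((1−f)δ)/sin δ ≈ 1.181, b = sin(fδ)/sin δ ≈ 0.851.
p = a·p₁ + b·p₂ ≈ (0.571, 0.499, -0.652); φ = arcsin(p_z) ≈ -40.67°, λ = atan2(p_y, p_x) ≈ 41.13°.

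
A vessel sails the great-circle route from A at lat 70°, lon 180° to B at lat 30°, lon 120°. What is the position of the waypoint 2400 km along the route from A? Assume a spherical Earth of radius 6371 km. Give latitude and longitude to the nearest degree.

≈ lat 57°, lon 140°

Write both endpoints as unit vectors p₁, p₂ with components (cos φ cos λ, cos φ sin λ, sin φ).
The central angle between the endpoints is δ = arccos(p₁·p₂) ≈ 0.905 rad (51.8°). The total great-circle distance is δ·R ≈ 0.905 × 6371 ≈ 5764 km, so the target fraction is f = 2400/5764 ≈ 0.416.
Interpolate at f ≈ 0.416 with slerp weights a = sin((1−f)δ)/sin δ ≈ 0.641, b = sin(fδ)/sin δ ≈ 0.468.
p = a·p₁ + b·p₂ ≈ (-0.422, 0.351, 0.836); φ = arcsin(p_z) ≈ 56.73°, λ = atan2(p_y, p_x) ≈ 140.24°.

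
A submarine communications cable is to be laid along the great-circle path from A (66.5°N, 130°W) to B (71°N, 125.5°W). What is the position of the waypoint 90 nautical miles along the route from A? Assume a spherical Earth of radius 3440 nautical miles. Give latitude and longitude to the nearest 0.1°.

Write both endpoints as unit vectors p₁, p₂ with components (cos φ cos λ, cos φ sin λ, sin φ).
The central angle between the endpoints is δ = arccos(p₁·p₂) ≈ 0.083 rad (4.8°). The total great-circle distance is δ·R ≈ 0.083 × 3440 ≈ 287 nmi, so the target fraction is f = 90/287 ≈ 0.313.
Interpolate at f ≈ 0.313 with slerp weights a = sin((1−f)δ)/sin δ ≈ 0.687, b = sin(fδ)/sin δ ≈ 0.314.
p = a·p₁ + b·p₂ ≈ (-0.235, -0.293, 0.927); φ = arcsin(p_z) ≈ 67.92°, λ = atan2(p_y, p_x) ≈ -128.78°.

≈ (67.9°N, 128.8°W)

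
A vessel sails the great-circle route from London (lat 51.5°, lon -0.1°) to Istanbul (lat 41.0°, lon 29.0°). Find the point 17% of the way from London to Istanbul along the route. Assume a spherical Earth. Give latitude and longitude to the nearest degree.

≈ lat 50°, lon 6°

The haversine formula gives a central angle δ ≈ 0.393 rad (22.5°) between the endpoints.
Interpolate at f = 0.17 with slerp weights a = sin((1−f)δ)/sin δ ≈ 0.837, b = sin(fδ)/sin δ ≈ 0.174.
p = a·p₁ + b·p₂ ≈ (0.636, 0.063, 0.769); φ = arcsin(p_z) ≈ 50.28°, λ = atan2(p_y, p_x) ≈ 5.65°.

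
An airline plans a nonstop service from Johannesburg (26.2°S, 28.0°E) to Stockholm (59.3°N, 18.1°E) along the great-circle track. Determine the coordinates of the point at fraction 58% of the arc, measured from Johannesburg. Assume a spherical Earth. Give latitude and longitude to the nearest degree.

From cos δ = sin φ₁ sin φ₂ + cos φ₁ cos φ₂ cos Δλ, the central angle is δ ≈ 1.499 rad (85.9°).
Interpolate at f = 0.58 with slerp weights a = sin((1−f)δ)/sin δ ≈ 0.590, b = sin(fδ)/sin δ ≈ 0.766.
p = a·p₁ + b·p₂ ≈ (0.839, 0.370, 0.398); φ = arcsin(p_z) ≈ 23.45°, λ = atan2(p_y, p_x) ≈ 23.80°.

≈ 23°N, 24°E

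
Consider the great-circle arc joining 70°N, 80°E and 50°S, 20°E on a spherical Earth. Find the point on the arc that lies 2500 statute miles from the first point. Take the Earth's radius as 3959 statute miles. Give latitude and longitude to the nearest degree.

≈ 38°N, 48°E

From cos δ = sin φ₁ sin φ₂ + cos φ₁ cos φ₂ cos Δλ, the central angle is δ ≈ 2.227 rad (127.6°). The total great-circle distance is δ·R ≈ 2.227 × 3959 ≈ 8816 mi, so the target fraction is f = 2500/8816 ≈ 0.284.
Interpolate at f ≈ 0.284 with slerp weights a = sin((1−f)δ)/sin δ ≈ 1.262, b = sin(fδ)/sin δ ≈ 0.745.
p = a·p₁ + b·p₂ ≈ (0.525, 0.589, 0.615); φ = arcsin(p_z) ≈ 37.94°, λ = atan2(p_y, p_x) ≈ 48.28°.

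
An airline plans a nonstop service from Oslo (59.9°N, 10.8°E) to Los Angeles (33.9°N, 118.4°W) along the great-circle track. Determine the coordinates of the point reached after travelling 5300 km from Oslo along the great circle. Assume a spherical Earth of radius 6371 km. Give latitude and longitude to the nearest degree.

The haversine formula gives a central angle δ ≈ 1.350 rad (77.3°) between the endpoints. The total great-circle distance is δ·R ≈ 1.350 × 6371 ≈ 8598 km, so the target fraction is f = 5300/8598 ≈ 0.616.
Interpolate at f ≈ 0.616 with slerp weights a = sin((1−f)δ)/sin δ ≈ 0.507, b = sin(fδ)/sin δ ≈ 0.758.
p = a·p₁ + b·p₂ ≈ (-0.049, -0.506, 0.861); φ = arcsin(p_z) ≈ 59.47°, λ = atan2(p_y, p_x) ≈ -95.56°.

≈ (59°N, 96°W)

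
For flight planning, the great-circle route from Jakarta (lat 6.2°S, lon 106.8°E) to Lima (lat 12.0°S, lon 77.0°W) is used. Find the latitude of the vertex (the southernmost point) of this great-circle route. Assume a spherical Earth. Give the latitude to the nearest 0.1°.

The great circle lies in the plane with unit normal n̂ = (p₁ × p₂)/|p₁ × p₂|.
Here n̂_z ≈ +0.202; the vertex latitude is φ_max = arccos|n̂_z| ≈ 78.3°.

≈ 78.3°S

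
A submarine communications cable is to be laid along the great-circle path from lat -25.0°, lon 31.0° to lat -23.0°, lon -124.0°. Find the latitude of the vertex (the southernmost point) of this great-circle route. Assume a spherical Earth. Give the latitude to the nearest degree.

≈ -64°

The great circle lies in the plane with unit normal n̂ = (p₁ × p₂)/|p₁ × p₂|.
Here n̂_z ≈ -0.437; the vertex latitude is φ_max = arccos|n̂_z| ≈ 64.1°.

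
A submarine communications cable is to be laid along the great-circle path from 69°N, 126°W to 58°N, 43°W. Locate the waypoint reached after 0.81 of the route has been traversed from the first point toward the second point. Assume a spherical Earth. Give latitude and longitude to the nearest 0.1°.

Convert each endpoint to a unit vector on the sphere (x = cos φ cos λ, y = cos φ sin λ, z = sin φ).
The central angle between the endpoints is δ = arccos(p₁·p₂) ≈ 0.618 rad (35.4°).
Interpolate at f = 0.81 with slerp weights a = sin((1−f)δ)/sin δ ≈ 0.202, b = sin(fδ)/sin δ ≈ 0.828.
p = a·p₁ + b·p₂ ≈ (0.278, -0.358, 0.891); φ = arcsin(p_z) ≈ 63.03°, λ = atan2(p_y, p_x) ≈ -52.12°.

≈ 63.0°N, 52.1°W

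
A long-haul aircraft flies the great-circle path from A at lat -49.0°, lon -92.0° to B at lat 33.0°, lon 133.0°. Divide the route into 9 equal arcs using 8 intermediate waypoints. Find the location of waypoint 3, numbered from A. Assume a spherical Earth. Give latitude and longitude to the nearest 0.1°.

≈ lat -35.5°, lon -156.0°

The haversine formula gives a central angle δ ≈ 2.498 rad (143.1°) between the endpoints.
Interpolate at f = 3/9 with slerp weights a = sin((1−f)δ)/sin δ ≈ 1.660, b = sin(fδ)/sin δ ≈ 1.233.
p = a·p₁ + b·p₂ ≈ (-0.743, -0.332, -0.581); φ = arcsin(p_z) ≈ -35.51°, λ = atan2(p_y, p_x) ≈ -155.96°.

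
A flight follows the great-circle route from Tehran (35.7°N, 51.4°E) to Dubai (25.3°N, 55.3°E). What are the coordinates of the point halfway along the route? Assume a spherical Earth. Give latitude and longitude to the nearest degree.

≈ 31°N, 53°E

From cos δ = sin φ₁ sin φ₂ + cos φ₁ cos φ₂ cos Δλ, the central angle is δ ≈ 0.191 rad (10.9°).
Interpolate at f = 1/2 with slerp weights a = sin((1−f)δ)/sin δ ≈ 0.502, b = sin(fδ)/sin δ ≈ 0.502.
p = a·p₁ + b·p₂ ≈ (0.513, 0.692, 0.508); φ = arcsin(p_z) ≈ 30.51°, λ = atan2(p_y, p_x) ≈ 53.45°.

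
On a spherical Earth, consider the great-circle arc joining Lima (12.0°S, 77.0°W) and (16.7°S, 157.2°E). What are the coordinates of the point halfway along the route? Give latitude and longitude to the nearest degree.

≈ (29°S, 139°W)

From cos δ = sin φ₁ sin φ₂ + cos φ₁ cos φ₂ cos Δλ, the central angle is δ ≈ 2.081 rad (119.2°).
Interpolate at f = 1/2 with slerp weights a = sin((1−f)δ)/sin δ ≈ 0.988, b = sin(fδ)/sin δ ≈ 0.988.
p = a·p₁ + b·p₂ ≈ (-0.655, -0.575, -0.490); φ = arcsin(p_z) ≈ -29.31°, λ = atan2(p_y, p_x) ≈ -138.72°.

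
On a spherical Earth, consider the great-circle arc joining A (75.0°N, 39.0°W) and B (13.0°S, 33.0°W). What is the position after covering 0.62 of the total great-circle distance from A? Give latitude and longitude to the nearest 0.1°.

≈ (20.5°N, 33.9°W)

From cos δ = sin φ₁ sin φ₂ + cos φ₁ cos φ₂ cos Δλ, the central angle is δ ≈ 1.537 rad (88.1°).
Interpolate at f = 0.62 with slerp weights a = sin((1−f)δ)/sin δ ≈ 0.552, b = sin(fδ)/sin δ ≈ 0.816.
p = a·p₁ + b·p₂ ≈ (0.778, -0.523, 0.350); φ = arcsin(p_z) ≈ 20.46°, λ = atan2(p_y, p_x) ≈ -33.91°.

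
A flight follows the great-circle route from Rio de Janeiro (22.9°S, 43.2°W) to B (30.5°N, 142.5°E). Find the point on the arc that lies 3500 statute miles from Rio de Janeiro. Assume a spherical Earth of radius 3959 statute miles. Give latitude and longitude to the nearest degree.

Convert each endpoint to a unit vector on the sphere (x = cos φ cos λ, y = cos φ sin λ, z = sin φ).
The central angle between the endpoints is δ = arccos(p₁·p₂) ≈ 2.982 rad (170.9°). The total great-circle distance is δ·R ≈ 2.982 × 3959 ≈ 11806 mi, so the target fraction is f = 3500/11806 ≈ 0.296.
Interpolate at f ≈ 0.296 with slerp weights a = sin((1−f)δ)/sin δ ≈ 5.438, b = sin(fδ)/sin δ ≈ 4.866.
p = a·p₁ + b·p₂ ≈ (0.326, -0.877, 0.354); φ = arcsin(p_z) ≈ 20.71°, λ = atan2(p_y, p_x) ≈ -69.63°.

≈ (21°N, 70°W)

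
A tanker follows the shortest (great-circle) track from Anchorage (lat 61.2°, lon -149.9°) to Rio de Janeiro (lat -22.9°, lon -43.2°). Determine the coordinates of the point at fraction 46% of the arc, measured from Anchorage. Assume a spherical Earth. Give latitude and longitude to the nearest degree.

Convert each endpoint to a unit vector on the sphere (x = cos φ cos λ, y = cos φ sin λ, z = sin φ).
The central angle between the endpoints is δ = arccos(p₁·p₂) ≈ 2.058 rad (117.9°).
Interpolate at f = 0.46 with slerp weights a = sin((1−f)δ)/sin δ ≈ 1.015, b = sin(fδ)/sin δ ≈ 0.919.
p = a·p₁ + b·p₂ ≈ (0.194, -0.824, 0.532); φ = arcsin(p_z) ≈ 32.12°, λ = atan2(p_y, p_x) ≈ -76.76°.

≈ lat 32°, lon -77°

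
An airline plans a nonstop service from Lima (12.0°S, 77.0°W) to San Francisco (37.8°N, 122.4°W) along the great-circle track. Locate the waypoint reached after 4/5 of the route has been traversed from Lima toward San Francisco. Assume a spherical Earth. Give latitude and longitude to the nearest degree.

Write both endpoints as unit vectors p₁, p₂ with components (cos φ cos λ, cos φ sin λ, sin φ).
The central angle between the endpoints is δ = arccos(p₁·p₂) ≈ 1.143 rad (65.5°).
Interpolate at f = 4/5 with slerp weights a = sin((1−f)δ)/sin δ ≈ 0.249, b = sin(fδ)/sin δ ≈ 0.871.
p = a·p₁ + b·p₂ ≈ (-0.314, -0.818, 0.482); φ = arcsin(p_z) ≈ 28.80°, λ = atan2(p_y, p_x) ≈ -110.98°.

≈ 29°N, 111°W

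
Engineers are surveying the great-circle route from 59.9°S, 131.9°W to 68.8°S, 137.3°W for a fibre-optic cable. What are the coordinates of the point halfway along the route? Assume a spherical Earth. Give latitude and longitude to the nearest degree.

Write both endpoints as unit vectors p₁, p₂ with components (cos φ cos λ, cos φ sin λ, sin φ).
The central angle between the endpoints is δ = arccos(p₁·p₂) ≈ 0.160 rad (9.2°).
Interpolate at f = 1/2 with slerp weights a = sin((1−f)δ)/sin δ ≈ 0.502, b = sin(fδ)/sin δ ≈ 0.502.
p = a·p₁ + b·p₂ ≈ (-0.301, -0.310, -0.902); φ = arcsin(p_z) ≈ -64.37°, λ = atan2(p_y, p_x) ≈ -134.16°.

≈ 64°S, 134°W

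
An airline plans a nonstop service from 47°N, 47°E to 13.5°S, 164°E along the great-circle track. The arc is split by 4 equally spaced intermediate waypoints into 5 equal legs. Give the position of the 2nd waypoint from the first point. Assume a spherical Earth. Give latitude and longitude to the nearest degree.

The haversine formula gives a central angle δ ≈ 2.062 rad (118.2°) between the endpoints.
Interpolate at f = 2/5 with slerp weights a = sin((1−f)δ)/sin δ ≈ 1.072, b = sin(fδ)/sin δ ≈ 0.833.
p = a·p₁ + b·p₂ ≈ (-0.280, 0.758, 0.589); φ = arcsin(p_z) ≈ 36.11°, λ = atan2(p_y, p_x) ≈ 110.29°.

≈ 36°N, 110°E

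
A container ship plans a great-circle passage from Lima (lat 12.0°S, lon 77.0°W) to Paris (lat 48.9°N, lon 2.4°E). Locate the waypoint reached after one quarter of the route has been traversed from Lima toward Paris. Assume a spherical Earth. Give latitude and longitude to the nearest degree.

≈ lat 6°N, lon 62°W

Convert each endpoint to a unit vector on the sphere (x = cos φ cos λ, y = cos φ sin λ, z = sin φ).
The central angle between the endpoints is δ = arccos(p₁·p₂) ≈ 1.609 rad (92.2°).
Interpolate at f = 1/4 with slerp weights a = sin((1−f)δ)/sin δ ≈ 0.935, b = sin(fδ)/sin δ ≈ 0.392.
p = a·p₁ + b·p₂ ≈ (0.463, -0.881, 0.101); φ = arcsin(p_z) ≈ 5.79°, λ = atan2(p_y, p_x) ≈ -62.26°.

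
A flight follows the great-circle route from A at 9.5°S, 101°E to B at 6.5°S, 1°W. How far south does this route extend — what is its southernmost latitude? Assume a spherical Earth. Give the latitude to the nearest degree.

≈ 13°S

The great circle lies in the plane with unit normal n̂ = (p₁ × p₂)/|p₁ × p₂|.
Here n̂_z ≈ -0.975; the vertex latitude is φ_max = arccos|n̂_z| ≈ 12.7°.
Check via Clairaut: cos φ_max = |cos φ₁| · sin C = cos(9.5°)·sin(98.5°) ≈ 0.975, again giving ≈ 12.7°.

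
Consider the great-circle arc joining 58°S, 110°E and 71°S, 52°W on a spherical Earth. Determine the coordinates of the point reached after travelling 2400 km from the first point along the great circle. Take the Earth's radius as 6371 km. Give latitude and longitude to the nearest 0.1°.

Write both endpoints as unit vectors p₁, p₂ with components (cos φ cos λ, cos φ sin λ, sin φ).
The central angle between the endpoints is δ = arccos(p₁·p₂) ≈ 0.879 rad (50.4°). The total great-circle distance is δ·R ≈ 0.879 × 6371 ≈ 5601 km, so the target fraction is f = 2400/5601 ≈ 0.428.
Interpolate at f ≈ 0.428 with slerp weights a = sin((1−f)δ)/sin δ ≈ 0.625, b = sin(fδ)/sin δ ≈ 0.478.
p = a·p₁ + b·p₂ ≈ (-0.018, 0.189, -0.982); φ = arcsin(p_z) ≈ -79.07°, λ = atan2(p_y, p_x) ≈ 95.32°.

≈ 79.1°S, 95.3°E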